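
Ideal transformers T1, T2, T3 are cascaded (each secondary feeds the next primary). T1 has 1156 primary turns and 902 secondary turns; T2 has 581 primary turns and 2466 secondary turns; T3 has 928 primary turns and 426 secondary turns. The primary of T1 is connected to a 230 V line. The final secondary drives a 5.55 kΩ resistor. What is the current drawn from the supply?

Secondary of T1: V = 230.00 × 902/1156 = 179.46 V.
Secondary of T2: V = 179.46 × 2466/581 = 761.72 V.
Secondary of T3: V = 761.72 × 426/928 = 349.67 V.
I_load = 349.67/5550 = 0.063003 A, so P_out = 349.67 × 0.063003 = 22.030 W.
All ideal ⇒ P_in = P_out, so I_supply = 22.030/230 = 0.0958 A.

I_supply ≈ 0.0958 A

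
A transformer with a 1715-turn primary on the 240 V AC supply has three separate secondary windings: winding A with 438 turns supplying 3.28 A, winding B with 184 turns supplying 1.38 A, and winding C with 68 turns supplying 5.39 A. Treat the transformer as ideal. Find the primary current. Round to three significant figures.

I_p ≈ 1.20 A

V_A = 240 × 438/1715 = 61.294 V; V_B = 240 × 184/1715 = 25.749 V; V_C = 240 × 68/1715 = 9.5160 V.
P_out = V_A I_A + V_B I_B + V_C I_C = 61.294×3.28 + 25.749×1.38 + 9.5160×5.39 = 201.05 + 35.534 + 51.291 = 287.87 W.
Ideal ⇒ P_in = P_out, so I_p = P_out/V_p = 287.87/240 = 1.20 A.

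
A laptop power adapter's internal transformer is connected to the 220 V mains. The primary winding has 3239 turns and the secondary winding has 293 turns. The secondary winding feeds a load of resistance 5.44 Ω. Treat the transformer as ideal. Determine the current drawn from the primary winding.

V_s = V_p × N_s/N_p = 220 × 293/3239 = 19.901 V.
I_s = V_s/R = 19.901/5.44 = 3.6583 A.
For an ideal transformer I_p N_p = I_s N_s, so I_p = 3.6583 × 293/3239 = 0.331 A.

I_p ≈ 0.331 A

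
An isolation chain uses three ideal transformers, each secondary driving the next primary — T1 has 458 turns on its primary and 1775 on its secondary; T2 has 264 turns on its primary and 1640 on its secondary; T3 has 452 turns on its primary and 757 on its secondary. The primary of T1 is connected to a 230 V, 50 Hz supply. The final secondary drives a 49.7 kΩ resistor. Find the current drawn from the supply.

I_supply ≈ 7.52 A

Secondary of T1: V = 230.00 × 1775/458 = 891.38 V.
Secondary of T2: V = 891.38 × 1640/264 = 5537.3 V.
Secondary of T3: V = 5537.3 × 757/452 = 9273.8 V.
I_load = 9273.8/49700 = 0.18660 A, so P_out = 9273.8 × 0.18660 = 1730.5 W.
All ideal ⇒ P_in = P_out, so I_supply = 1730.5/230 = 7.52 A.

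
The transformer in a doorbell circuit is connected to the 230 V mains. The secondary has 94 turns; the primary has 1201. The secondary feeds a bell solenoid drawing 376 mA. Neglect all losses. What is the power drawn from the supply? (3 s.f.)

P ≈ 6.77 W

I_p = I_s × N_s/N_p = 0.376 × 94/1201 = 0.029429 A.
P = V_p I_p = 230 × 0.029429 = 6.77 W.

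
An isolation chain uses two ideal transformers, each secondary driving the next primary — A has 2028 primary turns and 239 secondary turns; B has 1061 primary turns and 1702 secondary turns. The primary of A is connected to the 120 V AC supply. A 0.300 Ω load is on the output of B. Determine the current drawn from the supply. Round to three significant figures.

I_supply ≈ 14.3 A

After A: V = 120.00 × 239/2028 = 14.142 V.
After B: V = 14.142 × 1702/1061 = 22.686 V.
I_load = 22.686/0.300 = 75.620 A, so P_out = 22.686 × 75.620 = 1715.5 W.
All ideal ⇒ P_in = P_out, so I_supply = 1715.5/120 = 14.3 A.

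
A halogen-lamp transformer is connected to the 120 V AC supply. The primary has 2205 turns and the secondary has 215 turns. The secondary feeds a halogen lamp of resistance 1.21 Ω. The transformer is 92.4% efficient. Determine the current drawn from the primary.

I_p ≈ 1.02 A

V_s = 120 × 215/2205 = 11.701 V.
I_s = V_s/R = 11.701/1.21 = 9.6700 A.
P_out = V_s I_s = 11.701 × 9.6700 = 113.15 W.
P_in = P_out/η = 113.15/0.924 = 122.45 W.
I_p = P_in/V_p = 122.45/120 = 1.02 A.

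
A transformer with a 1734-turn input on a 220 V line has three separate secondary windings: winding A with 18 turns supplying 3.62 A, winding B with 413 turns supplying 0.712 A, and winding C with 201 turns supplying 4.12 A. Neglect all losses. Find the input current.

I_in ≈ 0.685 A

V_A = 220 × 18/1734 = 2.2837 V; V_B = 220 × 413/1734 = 52.399 V; V_C = 220 × 201/1734 = 25.502 V.
P_out = V_A I_A + V_B I_B + V_C I_C = 2.2837×3.62 + 52.399×0.712 + 25.502×4.12 = 8.2671 + 37.308 + 105.07 = 150.64 W.
Ideal ⇒ P_in = P_out, so I_in = P_out/V_in = 150.64/220 = 0.685 A.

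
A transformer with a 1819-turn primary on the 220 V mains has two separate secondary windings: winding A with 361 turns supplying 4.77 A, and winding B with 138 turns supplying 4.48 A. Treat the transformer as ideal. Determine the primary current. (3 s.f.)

I_p ≈ 1.29 A

V_A = 220 × 361/1819 = 43.661 V; V_B = 220 × 138/1819 = 16.690 V.
P_out = V_A I_A + V_B I_B = 43.661×4.77 + 16.690×4.48 = 208.26 + 74.773 = 283.04 W.
Ideal ⇒ P_in = P_out, so I_p = P_out/V_p = 283.04/220 = 1.29 A.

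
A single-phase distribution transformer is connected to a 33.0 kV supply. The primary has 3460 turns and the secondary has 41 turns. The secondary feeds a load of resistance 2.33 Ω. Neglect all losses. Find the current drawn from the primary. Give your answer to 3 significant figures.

I_p ≈ 1.99 A

V_s = V_p × N_s/N_p = 33000 × 41/3460 = 391.04 V.
I_s = V_s/R = 391.04/2.33 = 167.83 A.
For an ideal transformer I_p N_p = I_s N_s, so I_p = 167.83 × 41/3460 = 1.99 A.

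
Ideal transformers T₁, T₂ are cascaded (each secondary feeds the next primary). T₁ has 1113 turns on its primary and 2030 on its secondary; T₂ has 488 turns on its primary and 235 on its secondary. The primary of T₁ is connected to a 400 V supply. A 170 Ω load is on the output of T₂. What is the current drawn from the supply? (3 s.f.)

Secondary of T₁: V = 400.00 × 2030/1113 = 729.56 V.
Secondary of T₂: V = 729.56 × 235/488 = 351.32 V.
I_load = 351.32/170 = 2.0666 A, so P_out = 351.32 × 2.0666 = 726.05 W.
All ideal ⇒ P_in = P_out, so I_supply = 726.05/400 = 1.82 A.

I_supply ≈ 1.82 A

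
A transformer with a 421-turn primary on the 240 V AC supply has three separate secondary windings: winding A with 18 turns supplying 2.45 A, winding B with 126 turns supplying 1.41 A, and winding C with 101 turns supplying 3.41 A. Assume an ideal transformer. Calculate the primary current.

V_A = 240 × 18/421 = 10.261 V; V_B = 240 × 126/421 = 71.829 V; V_C = 240 × 101/421 = 57.577 V.
P_out = V_A I_A + V_B I_B + V_C I_C = 10.261×2.45 + 71.829×1.41 + 57.577×3.41 = 25.140 + 101.28 + 196.34 = 322.76 W.
Ideal ⇒ P_in = P_out, so I_p = P_out/V_p = 322.76/240 = 1.34 A.

I_p ≈ 1.34 A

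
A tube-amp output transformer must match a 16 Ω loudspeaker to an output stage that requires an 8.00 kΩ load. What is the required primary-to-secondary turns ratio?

N_p/N_s ≈ 22.4

Z_p/Z_s = (N_p/N_s)², so N_p/N_s = √(8000/16) = √500 = 22.4.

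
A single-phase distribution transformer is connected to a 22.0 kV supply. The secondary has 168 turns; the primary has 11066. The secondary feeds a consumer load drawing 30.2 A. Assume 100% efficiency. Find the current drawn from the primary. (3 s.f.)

I_p ≈ 0.458 A

For an ideal transformer I_p N_p = I_s N_s, so I_p = 30.2 × 168/11066 = 0.458 A.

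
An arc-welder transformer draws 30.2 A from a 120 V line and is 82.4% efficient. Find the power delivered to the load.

P_out ≈ 2990 W

P_in = V_p I_p = 120 × 30.2 = 3624.0 W.
P_out = η P_in = 0.824 × 3624.0 = 2990 W.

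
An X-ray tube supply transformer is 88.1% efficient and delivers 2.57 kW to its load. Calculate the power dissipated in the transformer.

P_in = P_out/η = 2570/0.881 = 2917.14 W.
P_loss = P_in − P_out = 2917.14 − 2570 = 347 W.

P_loss ≈ 347 W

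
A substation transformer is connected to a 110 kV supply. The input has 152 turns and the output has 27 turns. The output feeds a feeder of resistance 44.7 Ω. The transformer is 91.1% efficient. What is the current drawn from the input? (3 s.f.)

I_in ≈ 85.2 A

V_out = 110000 × 27/152 = 19539 V.
I_out = V_out/R = 19539/44.7 = 437.12 A.
P_out = V_out I_out = 19539 × 437.12 = 8.5412×10^6 W.
P_in = P_out/η = 8.5412×10^6/0.911 = 9.3756×10^6 W.
I_in = P_in/V_in = 9.3756×10^6/110000 = 85.2 A.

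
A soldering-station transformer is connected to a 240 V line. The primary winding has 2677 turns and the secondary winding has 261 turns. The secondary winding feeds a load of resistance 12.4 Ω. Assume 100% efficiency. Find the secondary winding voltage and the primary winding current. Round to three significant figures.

V_s = V_p × N_s/N_p = 240 × 261/2677 = 23.399 V.
I_s = V_s/R = 23.399/12.4 = 1.8870 A.
I_p = I_s × N_s/N_p = 1.8870 × 261/2677 = 0.184 A.

V_s ≈ 23.4 V, I_p ≈ 0.184 A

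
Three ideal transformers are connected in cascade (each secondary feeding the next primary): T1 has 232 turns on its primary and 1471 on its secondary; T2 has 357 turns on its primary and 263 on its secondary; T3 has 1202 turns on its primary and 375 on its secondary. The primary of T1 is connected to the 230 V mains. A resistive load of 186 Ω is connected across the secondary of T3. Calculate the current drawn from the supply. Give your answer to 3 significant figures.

I_supply ≈ 2.63 A

Secondary of T1: V = 230.00 × 1471/232 = 1458.3 V.
Secondary of T2: V = 1458.3 × 263/357 = 1074.3 V.
Secondary of T3: V = 1074.3 × 375/1202 = 335.17 V.
I_load = 335.17/186 = 1.8020 A, so P_out = 335.17 × 1.8020 = 603.98 W.
All ideal ⇒ P_in = P_out, so I_supply = 603.98/230 = 2.63 A.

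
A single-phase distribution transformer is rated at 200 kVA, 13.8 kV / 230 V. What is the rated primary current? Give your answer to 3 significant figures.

I_p ≈ 14.5 A

I_p = S/V_p = 200000/13800 = 14.5 A.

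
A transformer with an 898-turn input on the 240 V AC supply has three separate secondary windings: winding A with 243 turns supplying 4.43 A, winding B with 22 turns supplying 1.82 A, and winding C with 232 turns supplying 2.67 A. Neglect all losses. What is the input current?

I_in ≈ 1.93 A

V_A = 240 × 243/898 = 64.944 V; V_B = 240 × 22/898 = 5.8797 V; V_C = 240 × 232/898 = 62.004 V.
P_out = V_A I_A + V_B I_B + V_C I_C = 64.944×4.43 + 5.8797×1.82 + 62.004×2.67 = 287.70 + 10.701 + 165.55 = 463.96 W.
Ideal ⇒ P_in = P_out, so I_in = P_out/V_in = 463.96/240 = 1.93 A.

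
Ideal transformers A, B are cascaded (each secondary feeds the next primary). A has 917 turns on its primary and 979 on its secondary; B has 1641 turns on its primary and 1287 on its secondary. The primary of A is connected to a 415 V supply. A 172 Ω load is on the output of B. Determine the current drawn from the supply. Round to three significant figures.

After A: V = 415.00 × 979/917 = 443.06 V.
After B: V = 443.06 × 1287/1641 = 347.48 V.
I_load = 347.48/172 = 2.0202 A, so P_out = 347.48 × 2.0202 = 702.00 W.
All ideal ⇒ P_in = P_out, so I_supply = 702.00/415 = 1.69 A.

I_supply ≈ 1.69 A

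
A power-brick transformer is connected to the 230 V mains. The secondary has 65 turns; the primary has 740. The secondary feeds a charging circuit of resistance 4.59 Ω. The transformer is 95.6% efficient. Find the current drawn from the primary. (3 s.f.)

V_s = 230 × 65/740 = 20.203 V.
I_s = V_s/R = 20.203/4.59 = 4.4015 A.
P_out = V_s I_s = 20.203 × 4.4015 = 88.921 W.
P_in = P_out/η = 88.921/0.956 = 93.014 W.
I_p = P_in/V_p = 93.014/230 = 0.404 A.

I_p ≈ 0.404 A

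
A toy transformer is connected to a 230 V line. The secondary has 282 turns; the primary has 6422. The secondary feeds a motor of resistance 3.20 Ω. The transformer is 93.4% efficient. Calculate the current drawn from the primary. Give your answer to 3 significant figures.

V_s = 230 × 282/6422 = 10.100 V.
I_s = V_s/R = 10.100/3.20 = 3.1561 A.
P_out = V_s I_s = 10.100 × 3.1561 = 31.876 W.
P_in = P_out/η = 31.876/0.934 = 34.128 W.
I_p = P_in/V_p = 34.128/230 = 0.148 A.

I_p ≈ 0.148 A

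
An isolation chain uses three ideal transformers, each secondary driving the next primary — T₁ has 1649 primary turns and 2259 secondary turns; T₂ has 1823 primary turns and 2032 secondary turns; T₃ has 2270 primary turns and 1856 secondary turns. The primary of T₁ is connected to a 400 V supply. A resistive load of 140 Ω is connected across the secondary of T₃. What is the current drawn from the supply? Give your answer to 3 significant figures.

I_supply ≈ 4.45 A

Secondary of T₁: V = 400.00 × 2259/1649 = 547.97 V.
Secondary of T₂: V = 547.97 × 2032/1823 = 610.79 V.
Secondary of T₃: V = 610.79 × 1856/2270 = 499.40 V.
I_load = 499.40/140 = 3.5671 A, so P_out = 499.40 × 3.5671 = 1781.4 W.
All ideal ⇒ P_in = P_out, so I_supply = 1781.4/400 = 4.45 A.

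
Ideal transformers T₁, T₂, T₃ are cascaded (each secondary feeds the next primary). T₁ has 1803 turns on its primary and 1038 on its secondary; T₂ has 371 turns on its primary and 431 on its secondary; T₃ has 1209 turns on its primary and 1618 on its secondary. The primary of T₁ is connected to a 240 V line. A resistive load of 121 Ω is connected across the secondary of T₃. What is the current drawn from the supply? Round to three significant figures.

I_supply ≈ 1.59 A

After T₁: V = 240.00 × 1038/1803 = 138.17 V.
After T₂: V = 138.17 × 431/371 = 160.52 V.
After T₃: V = 160.52 × 1618/1209 = 214.82 V.
I_load = 214.82/121 = 1.7753 A, so P_out = 214.82 × 1.7753 = 381.37 W.
All ideal ⇒ P_in = P_out, so I_supply = 381.37/240 = 1.59 A.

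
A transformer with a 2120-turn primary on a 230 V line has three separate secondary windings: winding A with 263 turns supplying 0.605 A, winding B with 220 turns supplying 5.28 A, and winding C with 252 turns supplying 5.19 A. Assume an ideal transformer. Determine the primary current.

V_A = 230 × 263/2120 = 28.533 V; V_B = 230 × 220/2120 = 23.868 V; V_C = 230 × 252/2120 = 27.340 V.
P_out = V_A I_A + V_B I_B + V_C I_C = 28.533×0.605 + 23.868×5.28 + 27.340×5.19 = 17.262 + 126.02 + 141.89 = 285.18 W.
Ideal ⇒ P_in = P_out, so I_p = P_out/V_p = 285.18/230 = 1.24 A.

I_p ≈ 1.24 A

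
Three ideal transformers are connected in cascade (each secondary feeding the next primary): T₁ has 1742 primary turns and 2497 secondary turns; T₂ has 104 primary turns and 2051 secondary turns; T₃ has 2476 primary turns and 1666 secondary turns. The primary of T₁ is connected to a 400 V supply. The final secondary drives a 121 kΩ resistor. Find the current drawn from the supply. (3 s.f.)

Secondary of T₁: V = 400.00 × 2497/1742 = 573.36 V.
Secondary of T₂: V = 573.36 × 2051/104 = 11307 V.
Secondary of T₃: V = 11307 × 1666/2476 = 7608.3 V.
I_load = 7608.3/121000 = 0.062878 A, so P_out = 7608.3 × 0.062878 = 478.40 W.
All ideal ⇒ P_in = P_out, so I_supply = 478.40/400 = 1.20 A.

I_supply ≈ 1.20 A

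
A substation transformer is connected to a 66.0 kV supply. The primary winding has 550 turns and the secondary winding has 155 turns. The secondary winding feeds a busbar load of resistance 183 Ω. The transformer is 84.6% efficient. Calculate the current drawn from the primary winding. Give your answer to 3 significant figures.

V_s = 66000 × 155/550 = 18600 V.
I_s = V_s/R = 18600/183 = 101.64 A.
P_out = V_s I_s = 18600 × 101.64 = 1.8905×10^6 W.
P_in = P_out/η = 1.8905×10^6/0.846 = 2.2346×10^6 W.
I_p = P_in/V_p = 2.2346×10^6/66000 = 33.9 A.

I_p ≈ 33.9 A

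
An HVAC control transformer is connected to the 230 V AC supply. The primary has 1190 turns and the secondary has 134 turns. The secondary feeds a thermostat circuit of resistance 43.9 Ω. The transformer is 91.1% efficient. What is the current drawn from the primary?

I_p ≈ 0.0729 A

V_s = 230 × 134/1190 = 25.899 V.
I_s = V_s/R = 25.899/43.9 = 0.58996 A.
P_out = V_s I_s = 25.899 × 0.58996 = 15.279 W.
P_in = P_out/η = 15.279/0.911 = 16.772 W.
I_p = P_in/V_p = 16.772/230 = 0.0729 A.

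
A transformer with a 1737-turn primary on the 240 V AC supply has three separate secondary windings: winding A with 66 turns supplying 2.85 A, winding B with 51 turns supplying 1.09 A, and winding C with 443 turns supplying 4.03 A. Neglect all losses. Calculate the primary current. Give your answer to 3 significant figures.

V_A = 240 × 66/1737 = 9.1192 V; V_B = 240 × 51/1737 = 7.0466 V; V_C = 240 × 443/1737 = 61.209 V.
P_out = V_A I_A + V_B I_B + V_C I_C = 9.1192×2.85 + 7.0466×1.09 + 61.209×4.03 = 25.990 + 7.6808 + 246.67 = 280.34 W.
Ideal ⇒ P_in = P_out, so I_p = P_out/V_p = 280.34/240 = 1.17 A.

I_p ≈ 1.17 A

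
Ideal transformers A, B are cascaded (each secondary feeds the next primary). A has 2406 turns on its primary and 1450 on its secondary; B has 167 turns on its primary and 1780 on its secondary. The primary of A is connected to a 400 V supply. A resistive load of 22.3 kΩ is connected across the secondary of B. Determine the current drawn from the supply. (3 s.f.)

Secondary of A: V = 400.00 × 1450/2406 = 241.06 V.
Secondary of B: V = 241.06 × 1780/167 = 2569.4 V.
I_load = 2569.4/22300 = 0.11522 A, so P_out = 2569.4 × 0.11522 = 296.05 W.
All ideal ⇒ P_in = P_out, so I_supply = 296.05/400 = 0.740 A.

I_supply ≈ 0.740 A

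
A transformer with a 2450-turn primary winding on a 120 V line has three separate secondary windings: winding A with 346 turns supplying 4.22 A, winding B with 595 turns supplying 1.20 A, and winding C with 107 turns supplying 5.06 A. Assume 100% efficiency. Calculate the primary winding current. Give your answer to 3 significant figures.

V_A = 120 × 346/2450 = 16.947 V; V_B = 120 × 595/2450 = 29.143 V; V_C = 120 × 107/2450 = 5.2408 V.
P_out = V_A I_A + V_B I_B + V_C I_C = 16.947×4.22 + 29.143×1.20 + 5.2408×5.06 = 71.516 + 34.971 + 26.519 = 133.01 W.
Ideal ⇒ P_in = P_out, so I_p = P_out/V_p = 133.01/120 = 1.11 A.

I_p ≈ 1.11 A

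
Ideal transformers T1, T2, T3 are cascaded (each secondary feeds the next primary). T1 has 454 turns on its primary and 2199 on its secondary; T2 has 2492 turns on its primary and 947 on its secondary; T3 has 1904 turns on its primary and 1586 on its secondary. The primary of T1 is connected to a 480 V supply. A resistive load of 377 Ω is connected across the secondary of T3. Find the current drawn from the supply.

I_supply ≈ 2.99 A

After T1: V = 480.00 × 2199/454 = 2324.9 V.
After T2: V = 2324.9 × 947/2492 = 883.51 V.
After T3: V = 883.51 × 1586/1904 = 735.95 V.
I_load = 735.95/377 = 1.9521 A, so P_out = 735.95 × 1.9521 = 1436.7 W.
All ideal ⇒ P_in = P_out, so I_supply = 1436.7/480 = 2.99 A.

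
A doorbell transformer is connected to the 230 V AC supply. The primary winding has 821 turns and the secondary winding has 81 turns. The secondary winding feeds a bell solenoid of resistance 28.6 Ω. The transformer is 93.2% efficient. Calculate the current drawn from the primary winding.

I_p ≈ 0.0840 A

V_s = 230 × 81/821 = 22.692 V.
I_s = V_s/R = 22.692/28.6 = 0.79342 A.
P_out = V_s I_s = 22.692 × 0.79342 = 18.004 W.
P_in = P_out/η = 18.004/0.932 = 19.318 W.
I_p = P_in/V_p = 19.318/230 = 0.0840 A.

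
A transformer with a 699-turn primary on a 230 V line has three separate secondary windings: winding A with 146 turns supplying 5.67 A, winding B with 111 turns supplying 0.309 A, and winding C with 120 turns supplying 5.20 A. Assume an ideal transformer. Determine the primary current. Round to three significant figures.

I_p ≈ 2.13 A

V_A = 230 × 146/699 = 48.040 V; V_B = 230 × 111/699 = 36.524 V; V_C = 230 × 120/699 = 39.485 V.
P_out = V_A I_A + V_B I_B + V_C I_C = 48.040×5.67 + 36.524×0.309 + 39.485×5.20 = 272.39 + 11.286 + 205.32 = 488.99 W.
Ideal ⇒ P_in = P_out, so I_p = P_out/V_p = 488.99/230 = 2.13 A.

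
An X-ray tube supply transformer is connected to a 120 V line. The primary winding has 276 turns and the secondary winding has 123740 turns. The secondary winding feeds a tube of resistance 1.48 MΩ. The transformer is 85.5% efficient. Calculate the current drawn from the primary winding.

I_p ≈ 19.1 A

V_s = 120 × 123740/276 = 53800 V.
I_s = V_s/R = 53800/(1.48×10^6) = 0.036351 A.
P_out = V_s I_s = 53800 × 0.036351 = 1955.7 W.
P_in = P_out/η = 1955.7/0.855 = 2287.4 W.
I_p = P_in/V_p = 2287.4/120 = 19.1 A.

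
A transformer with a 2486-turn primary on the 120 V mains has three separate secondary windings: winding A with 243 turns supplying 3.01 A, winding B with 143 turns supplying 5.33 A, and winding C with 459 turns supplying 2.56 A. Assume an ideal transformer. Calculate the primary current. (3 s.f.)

V_A = 120 × 243/2486 = 11.730 V; V_B = 120 × 143/2486 = 6.9027 V; V_C = 120 × 459/2486 = 22.156 V.
P_out = V_A I_A + V_B I_B + V_C I_C = 11.730×3.01 + 6.9027×5.33 + 22.156×2.56 = 35.306 + 36.791 + 56.720 = 128.82 W.
Ideal ⇒ P_in = P_out, so I_p = P_out/V_p = 128.82/120 = 1.07 A.

I_p ≈ 1.07 A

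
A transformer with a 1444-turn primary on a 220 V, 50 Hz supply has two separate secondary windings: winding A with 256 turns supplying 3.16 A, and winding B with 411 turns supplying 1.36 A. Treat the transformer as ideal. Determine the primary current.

V_A = 220 × 256/1444 = 39.003 V; V_B = 220 × 411/1444 = 62.618 V.
P_out = V_A I_A + V_B I_B = 39.003×3.16 + 62.618×1.36 = 123.25 + 85.160 = 208.41 W.
Ideal ⇒ P_in = P_out, so I_p = P_out/V_p = 208.41/220 = 0.947 A.

I_p ≈ 0.947 A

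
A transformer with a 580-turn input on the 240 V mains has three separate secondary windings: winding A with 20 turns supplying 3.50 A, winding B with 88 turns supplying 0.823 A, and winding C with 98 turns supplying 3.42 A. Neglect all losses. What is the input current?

V_A = 240 × 20/580 = 8.2759 V; V_B = 240 × 88/580 = 36.414 V; V_C = 240 × 98/580 = 40.552 V.
P_out = V_A I_A + V_B I_B + V_C I_C = 8.2759×3.50 + 36.414×0.823 + 40.552×3.42 = 28.966 + 29.969 + 138.69 = 197.62 W.
Ideal ⇒ P_in = P_out, so I_in = P_out/V_in = 197.62/240 = 0.823 A.

I_in ≈ 0.823 A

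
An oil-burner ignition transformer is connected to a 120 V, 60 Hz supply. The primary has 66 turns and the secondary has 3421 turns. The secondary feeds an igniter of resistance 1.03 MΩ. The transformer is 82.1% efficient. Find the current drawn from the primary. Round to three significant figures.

I_p ≈ 0.381 A

V_s = 120 × 3421/66 = 6220.0 V.
I_s = V_s/R = 6220.0/(1.03×10^6) = 0.0060388 A.
P_out = V_s I_s = 6220.0 × 0.0060388 = 37.562 W.
P_in = P_out/η = 37.562/0.821 = 45.751 W.
I_p = P_in/V_p = 45.751/120 = 0.381 A.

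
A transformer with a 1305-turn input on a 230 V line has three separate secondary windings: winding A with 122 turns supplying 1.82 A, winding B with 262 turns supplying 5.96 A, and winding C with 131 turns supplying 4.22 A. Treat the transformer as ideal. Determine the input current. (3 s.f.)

I_in ≈ 1.79 A

V_A = 230 × 122/1305 = 21.502 V; V_B = 230 × 262/1305 = 46.176 V; V_C = 230 × 131/1305 = 23.088 V.
P_out = V_A I_A + V_B I_B + V_C I_C = 21.502×1.82 + 46.176×5.96 + 23.088×4.22 = 39.133 + 275.21 + 97.432 = 411.78 W.
Ideal ⇒ P_in = P_out, so I_in = P_out/V_in = 411.78/230 = 1.79 A.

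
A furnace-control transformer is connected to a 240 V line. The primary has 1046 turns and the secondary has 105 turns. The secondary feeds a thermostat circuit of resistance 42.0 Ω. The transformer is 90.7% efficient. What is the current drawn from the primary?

V_s = 240 × 105/1046 = 24.092 V.
I_s = V_s/R = 24.092/42.0 = 0.57361 A.
P_out = V_s I_s = 24.092 × 0.57361 = 13.819 W.
P_in = P_out/η = 13.819/0.907 = 15.236 W.
I_p = P_in/V_p = 15.236/240 = 0.0635 A.

I_p ≈ 0.0635 A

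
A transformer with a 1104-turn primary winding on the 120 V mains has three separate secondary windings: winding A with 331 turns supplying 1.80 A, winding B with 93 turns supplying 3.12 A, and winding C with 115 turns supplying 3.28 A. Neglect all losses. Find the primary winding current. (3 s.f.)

V_A = 120 × 331/1104 = 35.978 V; V_B = 120 × 93/1104 = 10.109 V; V_C = 120 × 115/1104 = 12.500 V.
P_out = V_A I_A + V_B I_B + V_C I_C = 35.978×1.80 + 10.109×3.12 + 12.500×3.28 = 64.761 + 31.539 + 41.000 = 137.30 W.
Ideal ⇒ P_in = P_out, so I_p = P_out/V_p = 137.30/120 = 1.14 A.

I_p ≈ 1.14 A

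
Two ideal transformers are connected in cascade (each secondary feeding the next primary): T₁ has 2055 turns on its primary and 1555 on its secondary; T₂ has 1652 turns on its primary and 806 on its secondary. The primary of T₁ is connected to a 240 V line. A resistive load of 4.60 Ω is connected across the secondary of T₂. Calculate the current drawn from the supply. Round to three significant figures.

After T₁: V = 240.00 × 1555/2055 = 181.61 V.
After T₂: V = 181.61 × 806/1652 = 88.604 V.
I_load = 88.604/4.60 = 19.262 A, so P_out = 88.604 × 19.262 = 1706.7 W.
All ideal ⇒ P_in = P_out, so I_supply = 1706.7/240 = 7.11 A.

I_supply ≈ 7.11 A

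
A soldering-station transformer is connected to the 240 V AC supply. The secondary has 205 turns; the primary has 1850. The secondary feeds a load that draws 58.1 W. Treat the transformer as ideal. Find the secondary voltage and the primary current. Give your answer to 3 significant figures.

V_s ≈ 26.6 V, I_p ≈ 0.242 A

V_s = V_p × N_s/N_p = 240 × 205/1850 = 26.595 V.
I_s = P/V_s = 58.1/26.595 = 2.1847 A.
I_p = I_s × N_s/N_p = 2.1847 × 205/1850 = 0.242 A.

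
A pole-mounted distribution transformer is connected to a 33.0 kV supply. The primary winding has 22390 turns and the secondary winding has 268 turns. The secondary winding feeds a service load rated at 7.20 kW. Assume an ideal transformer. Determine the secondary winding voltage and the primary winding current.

V_s = V_p × N_s/N_p = 33000 × 268/22390 = 395.00 V.
I_s = P/V_s = 7200/395.00 = 18.228 A.
I_p = I_s × N_s/N_p = 18.228 × 268/22390 = 0.218 A.

V_s ≈ 395 V, I_p ≈ 0.218 A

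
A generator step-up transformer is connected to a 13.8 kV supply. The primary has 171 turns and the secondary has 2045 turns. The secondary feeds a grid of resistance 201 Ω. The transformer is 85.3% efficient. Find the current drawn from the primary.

V_s = 13800 × 2045/171 = 165040 V.
I_s = V_s/R = 165040/201 = 821.07 A.
P_out = V_s I_s = 165040 × 821.07 = 1.3551×10^8 W.
P_in = P_out/η = 1.3551×10^8/0.853 = 1.5886×10^8 W.
I_p = P_in/V_p = 1.5886×10^8/13800 = 11500 A.

I_p ≈ 11500 A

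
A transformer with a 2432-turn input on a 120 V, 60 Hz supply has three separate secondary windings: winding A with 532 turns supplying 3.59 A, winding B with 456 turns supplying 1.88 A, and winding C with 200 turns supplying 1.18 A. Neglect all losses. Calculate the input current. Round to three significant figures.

V_A = 120 × 532/2432 = 26.250 V; V_B = 120 × 456/2432 = 22.500 V; V_C = 120 × 200/2432 = 9.8684 V.
P_out = V_A I_A + V_B I_B + V_C I_C = 26.250×3.59 + 22.500×1.88 + 9.8684×1.18 = 94.237 + 42.300 + 11.645 = 148.18 W.
Ideal ⇒ P_in = P_out, so I_in = P_out/V_in = 148.18/120 = 1.23 A.

I_in ≈ 1.23 A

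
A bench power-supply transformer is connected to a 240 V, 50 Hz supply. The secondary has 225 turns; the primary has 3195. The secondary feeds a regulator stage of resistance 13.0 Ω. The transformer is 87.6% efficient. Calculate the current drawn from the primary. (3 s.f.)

V_s = 240 × 225/3195 = 16.901 V.
I_s = V_s/R = 16.901/13.0 = 1.3001 A.
P_out = V_s I_s = 16.901 × 1.3001 = 21.974 W.
P_in = P_out/η = 21.974/0.876 = 25.084 W.
I_p = P_in/V_p = 25.084/240 = 0.105 A.

I_p ≈ 0.105 A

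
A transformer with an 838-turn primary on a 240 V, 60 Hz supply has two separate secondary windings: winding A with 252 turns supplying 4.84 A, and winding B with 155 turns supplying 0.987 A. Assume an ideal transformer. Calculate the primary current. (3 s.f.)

V_A = 240 × 252/838 = 72.172 V; V_B = 240 × 155/838 = 44.391 V.
P_out = V_A I_A + V_B I_B = 72.172×4.84 + 44.391×0.987 = 349.31 + 43.814 = 393.13 W.
Ideal ⇒ P_in = P_out, so I_p = P_out/V_p = 393.13/240 = 1.64 A.

I_p ≈ 1.64 A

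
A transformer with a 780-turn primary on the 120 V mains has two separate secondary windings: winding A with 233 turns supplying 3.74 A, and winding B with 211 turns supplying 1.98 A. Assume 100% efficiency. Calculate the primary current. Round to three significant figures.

V_A = 120 × 233/780 = 35.846 V; V_B = 120 × 211/780 = 32.462 V.
P_out = V_A I_A + V_B I_B = 35.846×3.74 + 32.462×1.98 = 134.06 + 64.274 = 198.34 W.
Ideal ⇒ P_in = P_out, so I_p = P_out/V_p = 198.34/120 = 1.65 A.

I_p ≈ 1.65 A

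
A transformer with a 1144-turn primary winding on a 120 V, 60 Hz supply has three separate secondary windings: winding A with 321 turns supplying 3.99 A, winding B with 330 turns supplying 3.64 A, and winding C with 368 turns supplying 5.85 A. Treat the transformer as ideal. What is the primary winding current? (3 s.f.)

V_A = 120 × 321/1144 = 33.671 V; V_B = 120 × 330/1144 = 34.615 V; V_C = 120 × 368/1144 = 38.601 V.
P_out = V_A I_A + V_B I_B + V_C I_C = 33.671×3.99 + 34.615×3.64 + 38.601×5.85 = 134.35 + 126.00 + 225.82 = 486.17 W.
Ideal ⇒ P_in = P_out, so I_p = P_out/V_p = 486.17/120 = 4.05 A.

I_p ≈ 4.05 A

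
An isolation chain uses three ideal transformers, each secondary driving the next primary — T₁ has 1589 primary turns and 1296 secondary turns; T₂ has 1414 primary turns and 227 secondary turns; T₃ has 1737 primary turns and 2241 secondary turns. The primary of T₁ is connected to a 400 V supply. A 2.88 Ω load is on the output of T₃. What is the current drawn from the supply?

After T₁: V = 400.00 × 1296/1589 = 326.24 V.
After T₂: V = 326.24 × 227/1414 = 52.374 V.
After T₃: V = 52.374 × 2241/1737 = 67.571 V.
I_load = 67.571/2.88 = 23.462 A, so P_out = 67.571 × 23.462 = 1585.4 W.
All ideal ⇒ P_in = P_out, so I_supply = 1585.4/400 = 3.96 A.

I_supply ≈ 3.96 A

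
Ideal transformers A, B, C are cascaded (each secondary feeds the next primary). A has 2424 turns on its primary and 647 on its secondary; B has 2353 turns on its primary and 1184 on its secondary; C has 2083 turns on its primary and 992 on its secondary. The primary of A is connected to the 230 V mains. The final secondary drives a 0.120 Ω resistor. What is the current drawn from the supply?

After A: V = 230.00 × 647/2424 = 61.390 V.
After B: V = 61.390 × 1184/2353 = 30.891 V.
After C: V = 30.891 × 992/2083 = 14.711 V.
I_load = 14.711/0.120 = 122.59 A, so P_out = 14.711 × 122.59 = 1803.5 W.
All ideal ⇒ P_in = P_out, so I_supply = 1803.5/230 = 7.84 A.

I_supply ≈ 7.84 A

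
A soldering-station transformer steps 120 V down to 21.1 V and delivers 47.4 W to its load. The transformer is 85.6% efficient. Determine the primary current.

I_p ≈ 0.461 A

P_in = P_out/η = 47.4/0.856 = 55.374 W.
I_p = P_in/V_p = 55.374/120 = 0.461 A.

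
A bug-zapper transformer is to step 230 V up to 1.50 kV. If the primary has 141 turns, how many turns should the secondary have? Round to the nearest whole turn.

N_s = 920 turns

N_s/N_p = V_s/V_p, so N_s = 141 × 1500/230 = 919.6 ≈ 920 turns.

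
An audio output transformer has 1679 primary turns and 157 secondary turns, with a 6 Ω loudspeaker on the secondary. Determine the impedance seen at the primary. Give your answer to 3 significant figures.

Z_p = (N_p/N_s)² × Z_s = (1679/157)² × 6 = 686 Ω.

Z_p ≈ 686 Ω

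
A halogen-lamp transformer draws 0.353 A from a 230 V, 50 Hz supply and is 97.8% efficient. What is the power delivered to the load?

P_out ≈ 79.4 W

P_in = V_p I_p = 230 × 0.353 = 81.190 W.
P_out = η P_in = 0.978 × 81.190 = 79.4 W.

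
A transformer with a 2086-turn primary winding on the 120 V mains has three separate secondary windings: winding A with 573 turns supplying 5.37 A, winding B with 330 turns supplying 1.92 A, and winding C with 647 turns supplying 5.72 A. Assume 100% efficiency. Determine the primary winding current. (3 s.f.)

I_p ≈ 3.55 A

V_A = 120 × 573/2086 = 32.963 V; V_B = 120 × 330/2086 = 18.984 V; V_C = 120 × 647/2086 = 37.220 V.
P_out = V_A I_A + V_B I_B + V_C I_C = 32.963×5.37 + 18.984×1.92 + 37.220×5.72 = 177.01 + 36.449 + 212.90 = 426.35 W.
Ideal ⇒ P_in = P_out, so I_p = P_out/V_p = 426.35/120 = 3.55 A.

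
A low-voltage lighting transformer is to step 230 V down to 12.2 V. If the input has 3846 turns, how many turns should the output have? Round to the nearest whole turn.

N_out/N_in = V_out/V_in, so N_out = 3846 × 12.2/230 = 204.0 ≈ 204 turns.

N_out = 204 turns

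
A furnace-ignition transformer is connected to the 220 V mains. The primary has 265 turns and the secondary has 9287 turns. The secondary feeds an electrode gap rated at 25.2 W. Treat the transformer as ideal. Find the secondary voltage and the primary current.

V_s ≈ 7710 V, I_p ≈ 0.115 A

V_s = V_p × N_s/N_p = 220 × 9287/265 = 7710.0 V.
I_s = P/V_s = 25.2/7710.0 = 0.0032685 A.
I_p = I_s × N_s/N_p = 0.0032685 × 9287/265 = 0.115 A.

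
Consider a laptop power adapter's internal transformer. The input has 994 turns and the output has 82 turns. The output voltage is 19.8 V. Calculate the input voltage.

V_in ≈ 240 V

V_in/V_out = N_in/N_out, so V_in = 19.8 × 994/82 = 240 V.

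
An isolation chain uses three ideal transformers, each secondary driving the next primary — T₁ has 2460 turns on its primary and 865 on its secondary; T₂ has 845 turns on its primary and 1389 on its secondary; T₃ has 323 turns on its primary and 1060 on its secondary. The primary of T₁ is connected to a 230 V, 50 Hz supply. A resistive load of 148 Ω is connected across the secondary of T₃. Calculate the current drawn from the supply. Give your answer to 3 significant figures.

Secondary of T₁: V = 230.00 × 865/2460 = 80.874 V.
Secondary of T₂: V = 80.874 × 1389/845 = 132.94 V.
Secondary of T₃: V = 132.94 × 1060/323 = 436.27 V.
I_load = 436.27/148 = 2.9478 A, so P_out = 436.27 × 2.9478 = 1286.0 W.
All ideal ⇒ P_in = P_out, so I_supply = 1286.0/230 = 5.59 A.

I_supply ≈ 5.59 A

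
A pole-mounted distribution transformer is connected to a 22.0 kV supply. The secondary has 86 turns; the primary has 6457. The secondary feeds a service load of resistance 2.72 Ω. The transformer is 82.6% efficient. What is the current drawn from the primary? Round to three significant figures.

I_p ≈ 1.74 A

V_s = 22000 × 86/6457 = 293.02 V.
I_s = V_s/R = 293.02/2.72 = 107.73 A.
P_out = V_s I_s = 293.02 × 107.73 = 31565 W.
P_in = P_out/η = 31565/0.826 = 38215 W.
I_p = P_in/V_p = 38215/22000 = 1.74 A.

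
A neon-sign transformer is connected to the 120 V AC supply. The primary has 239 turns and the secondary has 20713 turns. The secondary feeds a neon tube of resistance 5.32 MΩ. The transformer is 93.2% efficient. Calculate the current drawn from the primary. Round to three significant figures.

I_p ≈ 0.182 A

V_s = 120 × 20713/239 = 10400 V.
I_s = V_s/R = 10400/(5.32×10^6) = 0.0019549 A.
P_out = V_s I_s = 10400 × 0.0019549 = 20.330 W.
P_in = P_out/η = 20.330/0.932 = 21.813 W.
I_p = P_in/V_p = 21.813/120 = 0.182 A.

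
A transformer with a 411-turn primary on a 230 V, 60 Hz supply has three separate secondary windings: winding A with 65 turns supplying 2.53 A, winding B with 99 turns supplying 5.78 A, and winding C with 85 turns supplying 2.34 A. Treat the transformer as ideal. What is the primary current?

I_p ≈ 2.28 A

V_A = 230 × 65/411 = 36.375 V; V_B = 230 × 99/411 = 55.401 V; V_C = 230 × 85/411 = 47.567 V.
P_out = V_A I_A + V_B I_B + V_C I_C = 36.375×2.53 + 55.401×5.78 + 47.567×2.34 = 92.028 + 320.22 + 111.31 = 523.55 W.
Ideal ⇒ P_in = P_out, so I_p = P_out/V_p = 523.55/230 = 2.28 A.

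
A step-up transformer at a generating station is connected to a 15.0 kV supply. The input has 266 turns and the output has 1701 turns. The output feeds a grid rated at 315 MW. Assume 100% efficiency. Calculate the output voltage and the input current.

V_out ≈ 95900 V, I_in ≈ 21000 A

V_out = V_in × N_out/N_in = 15000 × 1701/266 = 95921 V.
I_out = P/V_out = 3.15×10^8/95921 = 3284.0 A.
I_in = I_out × N_out/N_in = 3284.0 × 1701/266 = 21000 A.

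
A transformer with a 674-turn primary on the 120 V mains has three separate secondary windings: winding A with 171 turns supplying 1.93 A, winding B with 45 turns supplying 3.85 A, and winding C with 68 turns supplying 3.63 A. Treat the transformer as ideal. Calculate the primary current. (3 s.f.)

V_A = 120 × 171/674 = 30.445 V; V_B = 120 × 45/674 = 8.0119 V; V_C = 120 × 68/674 = 12.107 V.
P_out = V_A I_A + V_B I_B + V_C I_C = 30.445×1.93 + 8.0119×3.85 + 12.107×3.63 = 58.759 + 30.846 + 43.948 = 133.55 W.
Ideal ⇒ P_in = P_out, so I_p = P_out/V_p = 133.55/120 = 1.11 A.

I_p ≈ 1.11 A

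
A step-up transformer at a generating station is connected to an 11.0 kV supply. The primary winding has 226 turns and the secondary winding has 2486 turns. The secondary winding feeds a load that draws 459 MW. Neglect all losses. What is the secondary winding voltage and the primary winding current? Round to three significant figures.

V_s ≈ 121000 V, I_p ≈ 41700 A

V_s = V_p × N_s/N_p = 11000 × 2486/226 = 121000 V.
I_s = P/V_s = 4.59×10^8/121000 = 3793.4 A.
I_p = I_s × N_s/N_p = 3793.4 × 2486/226 = 41700 A.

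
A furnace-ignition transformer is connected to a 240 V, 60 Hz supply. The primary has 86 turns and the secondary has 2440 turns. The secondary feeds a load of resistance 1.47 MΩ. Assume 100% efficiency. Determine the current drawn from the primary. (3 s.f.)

I_p ≈ 0.131 A

V_s = V_p × N_s/N_p = 240 × 2440/86 = 6809.3 V.
I_s = V_s/R = 6809.3/(1.47×10^6) = 0.0046322 A.
For an ideal transformer I_p N_p = I_s N_s, so I_p = 0.0046322 × 2440/86 = 0.131 A.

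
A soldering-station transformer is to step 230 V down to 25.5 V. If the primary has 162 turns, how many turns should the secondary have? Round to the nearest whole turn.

N_s = 18 turns

N_s/N_p = V_s/V_p, so N_s = 162 × 25.5/230 = 18.0 ≈ 18 turns.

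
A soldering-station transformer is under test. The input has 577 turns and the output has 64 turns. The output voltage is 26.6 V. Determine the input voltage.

V_in ≈ 240 V

V_in/V_out = N_in/N_out, so V_in = 26.6 × 577/64 = 240 V.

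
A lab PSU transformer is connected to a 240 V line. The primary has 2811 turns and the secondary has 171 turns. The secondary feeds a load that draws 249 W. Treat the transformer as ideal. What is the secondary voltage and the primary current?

V_s ≈ 14.6 V, I_p ≈ 1.04 A

V_s = V_p × N_s/N_p = 240 × 171/2811 = 14.600 V.
I_s = P/V_s = 249/14.600 = 17.055 A.
I_p = I_s × N_s/N_p = 17.055 × 171/2811 = 1.04 A.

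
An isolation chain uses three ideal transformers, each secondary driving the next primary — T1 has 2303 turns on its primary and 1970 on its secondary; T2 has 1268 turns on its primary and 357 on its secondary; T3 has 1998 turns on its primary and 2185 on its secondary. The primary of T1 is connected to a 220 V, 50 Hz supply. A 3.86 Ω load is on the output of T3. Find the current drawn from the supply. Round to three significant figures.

After T1: V = 220.00 × 1970/2303 = 188.19 V.
After T2: V = 188.19 × 357/1268 = 52.984 V.
After T3: V = 52.984 × 2185/1998 = 57.943 V.
I_load = 57.943/3.86 = 15.011 A, so P_out = 57.943 × 15.011 = 869.79 W.
All ideal ⇒ P_in = P_out, so I_supply = 869.79/220 = 3.95 A.

I_supply ≈ 3.95 A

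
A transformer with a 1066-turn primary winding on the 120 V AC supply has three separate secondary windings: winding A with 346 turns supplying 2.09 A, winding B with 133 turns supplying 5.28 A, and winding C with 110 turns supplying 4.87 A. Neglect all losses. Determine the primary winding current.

I_p ≈ 1.84 A

V_A = 120 × 346/1066 = 38.949 V; V_B = 120 × 133/1066 = 14.972 V; V_C = 120 × 110/1066 = 12.383 V.
P_out = V_A I_A + V_B I_B + V_C I_C = 38.949×2.09 + 14.972×5.28 + 12.383×4.87 = 81.404 + 79.051 + 60.304 = 220.76 W.
Ideal ⇒ P_in = P_out, so I_p = P_out/V_p = 220.76/120 = 1.84 A.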